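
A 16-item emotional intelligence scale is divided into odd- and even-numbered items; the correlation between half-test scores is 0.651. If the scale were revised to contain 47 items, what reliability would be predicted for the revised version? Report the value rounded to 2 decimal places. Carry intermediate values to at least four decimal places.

0.92

Spearman-Brown correction (n = 2): r_full = 2·0.651/(1 + 0.651) = 0.7886
Length factor from 16 to 47 items: n = 47/16 = 2.9375
r_new = n·r_full / (1 + (n − 1)·r_full) = 2.3165 / 2.5279 ≈ 0.9164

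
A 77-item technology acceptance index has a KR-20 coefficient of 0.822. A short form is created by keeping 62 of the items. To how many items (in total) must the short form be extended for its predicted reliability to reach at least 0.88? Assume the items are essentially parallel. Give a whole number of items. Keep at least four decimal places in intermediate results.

Short-form reliability: n = 62/77 = 0.8052; r_62 = n·r/(1+(n−1)r) ≈ 0.7881
Length factor from the short form to reach 0.88: n' = 0.88(1 − 0.7881) / [0.7881(1 − 0.88)] ≈ 1.9717
Total items = 1.9717 × 62 = 122.25, rounded up to 123.

123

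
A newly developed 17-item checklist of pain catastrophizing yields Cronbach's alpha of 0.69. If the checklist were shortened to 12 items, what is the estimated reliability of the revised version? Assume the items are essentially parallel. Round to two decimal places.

The new length is 12/17 = 0.7059 times the old.
By Spearman-Brown, r_new = n r / (1 + (n − 1) r).
r_new = (0.7059 × 0.69) / (1 + (0.7059 − 1) × 0.69)
     = 0.4871 / 0.7971 = 0.6111

0.61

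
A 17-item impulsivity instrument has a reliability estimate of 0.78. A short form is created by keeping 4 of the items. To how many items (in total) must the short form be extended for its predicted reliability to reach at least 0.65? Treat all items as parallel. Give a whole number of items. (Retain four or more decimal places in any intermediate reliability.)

First, r for the 4-item form: n = 4/17 = 0.2353, so r_4 = 0.2353·0.78/(1 + (0.2353 − 1)·0.78) = 0.4548
Then solve for n' with r_old = 0.4548, r_target = 0.65: n' = 0.65(1 − 0.4548)/[0.4548(1 − 0.65)] = 2.2263
Total items = 2.2263 × 4 = 8.91, rounded up to 9.

9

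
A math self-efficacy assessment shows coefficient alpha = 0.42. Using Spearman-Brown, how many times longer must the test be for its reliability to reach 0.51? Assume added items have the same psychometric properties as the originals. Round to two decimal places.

n = 0.51(1 − 0.42) / [0.42(1 − 0.51)]
n = 0.2958 / 0.2058 ≈ 1.4373

1.44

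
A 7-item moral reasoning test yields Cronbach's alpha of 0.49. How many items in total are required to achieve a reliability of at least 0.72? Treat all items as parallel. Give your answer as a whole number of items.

Spearman-Brown solved for the length factor n:
n = r*(1 − r) / [ r (1 − r*) ]
n = 0.72 × (1 − 0.49) / [ 0.49 × (1 − 0.72) ]
n = 0.3672 / 0.1372 ≈ 2.6764
2.6764 × 7 = 18.73 → 19 items

19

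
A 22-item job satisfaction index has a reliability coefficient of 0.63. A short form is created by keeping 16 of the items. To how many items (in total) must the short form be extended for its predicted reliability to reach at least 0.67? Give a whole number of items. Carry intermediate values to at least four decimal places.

Short-form reliability: n = 16/22 = 0.7273; r_16 = n·r/(1+(n−1)r) ≈ 0.5532
Then solve for n' with r_old = 0.5532, r_target = 0.67: n' = 0.67(1 − 0.5532)/[0.5532(1 − 0.67)] = 1.6398
Total items = 1.6398 × 16 = 26.24, rounded up to 27.

27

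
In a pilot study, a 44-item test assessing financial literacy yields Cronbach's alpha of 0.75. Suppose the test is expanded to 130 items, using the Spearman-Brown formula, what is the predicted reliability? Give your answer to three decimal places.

n = 130/44 = 2.9545
r_new = (2.9545 × 0.75) / (1 + (2.9545 − 1) × 0.75)
     = 2.2159 / 2.4659 = 0.8986

0.899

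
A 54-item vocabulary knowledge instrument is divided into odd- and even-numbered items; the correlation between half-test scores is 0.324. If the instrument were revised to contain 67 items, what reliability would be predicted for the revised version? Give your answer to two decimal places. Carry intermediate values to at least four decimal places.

0.54

Spearman-Brown correction (n = 2): r_full = 2·0.324/(1 + 0.324) = 0.4894
Length factor from 54 to 67 items: n = 67/54 = 1.2407
r_new = n·r_full / (1 + (n − 1)·r_full) = 0.6072 / 1.1178 ≈ 0.5432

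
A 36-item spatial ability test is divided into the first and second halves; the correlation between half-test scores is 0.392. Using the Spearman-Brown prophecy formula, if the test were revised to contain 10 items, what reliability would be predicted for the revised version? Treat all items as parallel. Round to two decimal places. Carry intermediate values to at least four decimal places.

0.26

First correct the split-half correlation to full-test reliability: r_full = 2 × 0.392 / (1 + 0.392) ≈ 0.5632
Then adjust to 10 items: n = 10/36 = 0.2778
r_new = n·r_full / (1 + (n − 1)·r_full) = 0.1565 / 0.5933 ≈ 0.2638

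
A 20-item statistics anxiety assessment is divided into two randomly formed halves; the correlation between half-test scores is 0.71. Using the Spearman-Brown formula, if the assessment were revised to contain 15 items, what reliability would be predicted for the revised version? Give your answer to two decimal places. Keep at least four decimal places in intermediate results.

Full-test reliability from the split-half r: r_full = 2(0.71)/(1 + 0.71) = 0.8304
Then adjust to 15 items: n = 15/20 = 0.7500
r_new = n·r_full / (1 + (n − 1)·r_full) = 0.6228 / 0.7924 ≈ 0.7860

0.79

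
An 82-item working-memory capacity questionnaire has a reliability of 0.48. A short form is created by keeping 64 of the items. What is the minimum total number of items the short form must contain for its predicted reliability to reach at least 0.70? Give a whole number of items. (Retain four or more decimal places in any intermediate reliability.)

208

First, r for the 64-item form: n = 64/82 = 0.7805, so r_64 = 0.7805·0.48/(1 + (0.7805 − 1)·0.48) = 0.4188
Length factor from the short form to reach 0.70: n' = 0.70(1 − 0.4188) / [0.4188(1 − 0.70)] ≈ 3.2381
Items = 3.2381 × 64 ≈ 207.24 → 208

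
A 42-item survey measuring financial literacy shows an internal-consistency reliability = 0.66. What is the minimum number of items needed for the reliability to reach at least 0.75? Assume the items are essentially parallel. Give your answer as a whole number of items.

Invert Spearman-Brown to solve for n:
n = r*(1 − r) / [ r (1 − r*) ]
n = 0.75 × (1 − 0.66) / [ 0.66 × (1 − 0.75) ]
  = 0.2550 / 0.1650 = 1.5455
So the test needs 1.5455 × 42 ≈ 64.91 items; rounding up, 65.

65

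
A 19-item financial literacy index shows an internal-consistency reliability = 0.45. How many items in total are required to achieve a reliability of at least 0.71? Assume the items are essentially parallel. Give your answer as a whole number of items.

Spearman-Brown solved for the length factor n:
n = r_target (1 − r_old) / [ r_old (1 − r_target) ]
n = 0.71 × (1 − 0.45) / [ 0.45 × (1 − 0.71) ]
  = 0.3905 / 0.1305 = 2.9923
Items needed = n × 19 = 2.9923 × 19 ≈ 56.85 → round up to 57

57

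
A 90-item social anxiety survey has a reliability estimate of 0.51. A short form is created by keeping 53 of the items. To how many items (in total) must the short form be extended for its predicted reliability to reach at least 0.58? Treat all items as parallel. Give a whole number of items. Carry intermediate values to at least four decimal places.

Short-form reliability: n = 53/90 = 0.5889; r_53 = n·r/(1+(n−1)r) ≈ 0.3800
Length factor from the short form to reach 0.58: n' = 0.58(1 − 0.3800) / [0.3800(1 − 0.58)] ≈ 2.2531
Total items = 2.2531 × 53 = 119.41, rounded up to 120.

120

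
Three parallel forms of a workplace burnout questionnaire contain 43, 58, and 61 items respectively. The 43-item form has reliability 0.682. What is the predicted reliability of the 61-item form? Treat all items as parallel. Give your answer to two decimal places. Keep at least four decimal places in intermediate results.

The 58-item form is not needed; work directly from the 43-item form with n = 61/43 = 1.4186.
r_{61} = n·r / (1 + (n − 1)·r) = 0.9675 / 1.2855 ≈ 0.7526

0.75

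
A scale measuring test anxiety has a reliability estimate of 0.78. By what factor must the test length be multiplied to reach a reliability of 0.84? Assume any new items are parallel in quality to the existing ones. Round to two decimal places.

n = 0.84 × (1 − 0.78) / [ 0.78 × (1 − 0.84) ]
  = 0.1848 / 0.1248 = 1.4808

1.48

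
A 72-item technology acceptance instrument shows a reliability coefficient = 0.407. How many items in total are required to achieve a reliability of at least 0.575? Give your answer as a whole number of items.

142

Invert Spearman-Brown to solve for n:
n = r*(1 − r) / [ r (1 − r*) ]
n = 0.575 × (1 − 0.407) / [ 0.407 × (1 − 0.575) ]
  = 0.340975 / 0.172975 = 1.9712
Items needed = n × 72 = 1.9712 × 72 ≈ 141.93 → round up to 142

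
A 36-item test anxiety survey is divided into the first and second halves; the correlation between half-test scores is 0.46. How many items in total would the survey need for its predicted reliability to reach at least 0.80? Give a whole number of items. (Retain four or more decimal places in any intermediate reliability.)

85

Corrected full-test reliability: r_full = 2 × 0.46 / (1 + 0.46) ≈ 0.6301
Solve Spearman-Brown for n: n = 0.80(1 − 0.6301) / [0.6301(1 − 0.80)] = 2.3482
Items = 2.3482 × 36 ≈ 84.54 → 85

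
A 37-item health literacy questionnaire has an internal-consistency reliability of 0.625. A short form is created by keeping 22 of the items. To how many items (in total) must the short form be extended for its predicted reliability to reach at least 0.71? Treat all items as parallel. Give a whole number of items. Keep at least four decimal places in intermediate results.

Short-form reliability: n = 22/37 = 0.5946; r_22 = n·r/(1+(n−1)r) ≈ 0.4977
Length factor from the short form to reach 0.71: n' = 0.71(1 − 0.4977) / [0.4977(1 − 0.71)] ≈ 2.4709
Items = 2.4709 × 22 ≈ 54.36 → 55

55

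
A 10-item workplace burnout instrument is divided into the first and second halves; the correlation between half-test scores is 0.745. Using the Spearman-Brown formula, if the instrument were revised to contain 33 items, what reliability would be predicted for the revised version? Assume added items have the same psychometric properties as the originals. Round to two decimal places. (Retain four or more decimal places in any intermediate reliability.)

0.95

First correct the split-half correlation to full-test reliability: r_full = 2 × 0.745 / (1 + 0.745) ≈ 0.8539
Length factor from 10 to 33 items: n = 33/10 = 3.3000
r_new = n·r_full / (1 + (n − 1)·r_full) = 2.8179 / 2.9640 ≈ 0.9507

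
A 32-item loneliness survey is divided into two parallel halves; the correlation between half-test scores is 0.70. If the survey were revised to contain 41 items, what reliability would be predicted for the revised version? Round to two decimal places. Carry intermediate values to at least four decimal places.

Spearman-Brown correction (n = 2): r_full = 2·0.70/(1 + 0.70) = 0.8235
Length factor from 32 to 41 items: n = 41/32 = 1.2812
r_new = n·r_full / (1 + (n − 1)·r_full) = 1.0551 / 1.2316 ≈ 0.8567

0.86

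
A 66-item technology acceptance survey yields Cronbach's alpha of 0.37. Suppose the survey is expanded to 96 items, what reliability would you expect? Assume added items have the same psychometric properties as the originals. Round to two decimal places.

0.46

The new length is 96/66 = 1.4545 times the old.
r_new = 1.4545·0.37 / [1 + (1.4545 − 1)·0.37]
r_new = 0.5382 / 1.1682 ≈ 0.4607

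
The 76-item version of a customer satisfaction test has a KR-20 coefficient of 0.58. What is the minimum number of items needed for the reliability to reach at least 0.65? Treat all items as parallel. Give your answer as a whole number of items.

n = 0.65 × (1 − 0.58) / [ 0.58 × (1 − 0.65) ]
  = 0.2730 / 0.2030 = 1.3448
1.3448 × 76 = 102.20 → 103 items

103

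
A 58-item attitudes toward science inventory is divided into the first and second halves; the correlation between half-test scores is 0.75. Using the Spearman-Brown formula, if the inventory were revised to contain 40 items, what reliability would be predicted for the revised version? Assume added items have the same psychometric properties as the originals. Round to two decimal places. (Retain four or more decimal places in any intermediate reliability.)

0.81

Spearman-Brown correction (n = 2): r_full = 2·0.75/(1 + 0.75) = 0.8571
Then adjust to 40 items: n = 40/58 = 0.6897
r_new = n·r_full / (1 + (n − 1)·r_full) = 0.5911 / 0.7340 ≈ 0.8053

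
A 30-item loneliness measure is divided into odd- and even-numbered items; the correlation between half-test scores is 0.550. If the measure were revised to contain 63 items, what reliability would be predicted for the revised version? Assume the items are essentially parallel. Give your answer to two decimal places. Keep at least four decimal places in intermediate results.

Full-test reliability from the split-half r: r_full = 2(0.550)/(1 + 0.550) = 0.7097
Length factor from 30 to 63 items: n = 63/30 = 2.1000
r_new = n·r_full / (1 + (n − 1)·r_full) = 1.4904 / 1.7807 ≈ 0.8370

0.84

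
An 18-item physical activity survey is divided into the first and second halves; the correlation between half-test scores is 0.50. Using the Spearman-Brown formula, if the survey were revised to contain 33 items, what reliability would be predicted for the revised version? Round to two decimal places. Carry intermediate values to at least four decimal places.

0.79

First correct the split-half correlation to full-test reliability: r_full = 2 × 0.50 / (1 + 0.50) ≈ 0.6667
Then adjust to 33 items: n = 33/18 = 1.8333
r_new = n·r_full / (1 + (n − 1)·r_full) = 1.2223 / 1.5556 ≈ 0.7857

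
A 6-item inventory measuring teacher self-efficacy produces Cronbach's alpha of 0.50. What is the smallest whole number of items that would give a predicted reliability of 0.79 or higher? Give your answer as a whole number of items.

Invert Spearman-Brown to solve for n:
n = r_target (1 − r_old) / [ r_old (1 − r_target) ]
n = 0.79(1 − 0.50) / [0.50(1 − 0.79)]
n = 0.3950 / 0.1050 ≈ 3.7619
Items needed = n × 6 = 3.7619 × 6 ≈ 22.57 → round up to 23

23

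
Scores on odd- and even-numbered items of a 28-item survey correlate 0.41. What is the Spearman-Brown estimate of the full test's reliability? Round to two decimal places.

0.58

Each half is half the length of the full test, so the full test is n = 2 times a half.
r_full = 2r_hh / (1 + r_hh) = 2 × 0.41 / (1 + 0.41)
r_full = 0.8200 / 1.4100 ≈ 0.5816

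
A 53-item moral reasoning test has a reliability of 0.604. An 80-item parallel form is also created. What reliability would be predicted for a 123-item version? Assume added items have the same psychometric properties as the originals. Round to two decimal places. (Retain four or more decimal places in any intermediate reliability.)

0.78

The 80-item form is not needed; work directly from the 53-item form with n = 123/53 = 2.3208.
r_{123} = n·r / (1 + (n − 1)·r) = 1.4018 / 1.7978 ≈ 0.7797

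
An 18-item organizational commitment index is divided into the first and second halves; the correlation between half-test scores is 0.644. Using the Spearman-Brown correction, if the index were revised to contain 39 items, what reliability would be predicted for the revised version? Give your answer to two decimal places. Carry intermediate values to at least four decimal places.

First correct the split-half correlation to full-test reliability: r_full = 2 × 0.644 / (1 + 0.644) ≈ 0.7835
Then adjust to 39 items: n = 39/18 = 2.1667
r_new = n·r_full / (1 + (n − 1)·r_full) = 1.6976 / 1.9141 ≈ 0.8869

0.89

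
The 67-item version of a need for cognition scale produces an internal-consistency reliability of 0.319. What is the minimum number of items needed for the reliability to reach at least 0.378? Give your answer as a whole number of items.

87

Rearranging the Spearman-Brown formula for n,
n = r*(1 − r) / [ r (1 − r*) ]
n = [0.378 × 0.681] / [0.319 × 0.622]
  = 0.257418 / 0.198418 = 1.2974
1.2974 × 67 = 86.93 → 87 items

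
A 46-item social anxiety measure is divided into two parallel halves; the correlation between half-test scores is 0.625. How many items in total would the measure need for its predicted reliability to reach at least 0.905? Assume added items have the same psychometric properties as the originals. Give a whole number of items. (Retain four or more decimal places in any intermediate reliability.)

Corrected full-test reliability: r_full = 2 × 0.625 / (1 + 0.625) ≈ 0.7692
Solve Spearman-Brown for n: n = 0.905(1 − 0.7692) / [0.7692(1 − 0.905)] = 2.8584
Required items = 2.8584 × 46 = 131.49, so 132 items.

132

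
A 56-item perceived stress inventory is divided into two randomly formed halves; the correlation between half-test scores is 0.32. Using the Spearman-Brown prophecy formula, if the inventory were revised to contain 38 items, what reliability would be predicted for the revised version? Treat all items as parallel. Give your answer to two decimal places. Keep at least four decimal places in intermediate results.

0.39

Spearman-Brown correction (n = 2): r_full = 2·0.32/(1 + 0.32) = 0.4848
Length factor from 56 to 38 items: n = 38/56 = 0.6786
r_new = n·r_full / (1 + (n − 1)·r_full) = 0.3290 / 0.8442 ≈ 0.3897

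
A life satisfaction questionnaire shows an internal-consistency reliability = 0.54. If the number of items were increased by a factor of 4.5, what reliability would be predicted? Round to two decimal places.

r_new = (4.5 × 0.54) / (1 + (4.5 − 1) × 0.54)
r_new = 2.4300 / 2.8900 ≈ 0.8408

0.84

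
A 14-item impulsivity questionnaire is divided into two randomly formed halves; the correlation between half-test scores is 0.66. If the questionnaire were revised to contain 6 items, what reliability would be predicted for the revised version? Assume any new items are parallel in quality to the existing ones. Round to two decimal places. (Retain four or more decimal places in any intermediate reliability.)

0.62

Full-test reliability from the split-half r: r_full = 2(0.66)/(1 + 0.66) = 0.7952
Then adjust to 6 items: n = 6/14 = 0.4286
r_new = n·r_full / (1 + (n − 1)·r_full) = 0.3408 / 0.5456 ≈ 0.6246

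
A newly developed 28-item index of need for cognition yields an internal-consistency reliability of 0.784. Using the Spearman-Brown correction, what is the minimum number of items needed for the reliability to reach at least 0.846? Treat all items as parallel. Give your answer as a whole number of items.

43

n = 0.846 × (1 − 0.784) / [ 0.784 × (1 − 0.846) ]
n = 0.182736 / 0.120736 ≈ 1.5135
So the test needs 1.5135 × 28 ≈ 42.38 items; rounding up, 43.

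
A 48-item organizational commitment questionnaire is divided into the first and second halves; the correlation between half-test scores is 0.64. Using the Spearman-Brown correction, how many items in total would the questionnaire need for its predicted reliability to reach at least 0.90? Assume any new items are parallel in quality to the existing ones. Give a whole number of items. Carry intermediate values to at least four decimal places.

Corrected full-test reliability: r_full = 2 × 0.64 / (1 + 0.64) ≈ 0.7805
n = r_tgt(1 − r_full) / [r_full(1 − r_tgt)] = 0.90 × 0.2195 / (0.7805 × 0.10) ≈ 2.5311
Items = 2.5311 × 48 ≈ 121.49 → 122

122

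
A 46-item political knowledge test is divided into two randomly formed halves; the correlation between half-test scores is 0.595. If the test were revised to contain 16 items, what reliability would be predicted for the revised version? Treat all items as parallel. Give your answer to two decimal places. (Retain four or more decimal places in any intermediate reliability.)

First correct the split-half correlation to full-test reliability: r_full = 2 × 0.595 / (1 + 0.595) ≈ 0.7461
Then adjust to 16 items: n = 16/46 = 0.3478
r_new = n·r_full / (1 + (n − 1)·r_full) = 0.2595 / 0.5134 ≈ 0.5055

0.51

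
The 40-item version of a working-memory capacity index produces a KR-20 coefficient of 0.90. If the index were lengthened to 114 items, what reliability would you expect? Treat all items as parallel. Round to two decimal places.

0.96

n = 114/40 = 2.85
r_new = 2.85·0.90 / [1 + (2.85 − 1)·0.90]
     = 2.5650 / 2.6650 = 0.9625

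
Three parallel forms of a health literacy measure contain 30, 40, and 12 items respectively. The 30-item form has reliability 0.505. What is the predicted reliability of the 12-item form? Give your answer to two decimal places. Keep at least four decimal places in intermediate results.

0.29

Only the ratio of lengths matters: n = 12/30 = 0.4000
r_{12} = n·r / (1 + (n − 1)·r) = 0.2020 / 0.6970 ≈ 0.2898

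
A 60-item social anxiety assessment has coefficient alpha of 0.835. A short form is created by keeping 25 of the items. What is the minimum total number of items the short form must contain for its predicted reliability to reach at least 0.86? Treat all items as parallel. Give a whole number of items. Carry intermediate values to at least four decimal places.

73

Short-form reliability: n = 25/60 = 0.4167; r_25 = n·r/(1+(n−1)r) ≈ 0.6783
Length factor from the short form to reach 0.86: n' = 0.86(1 − 0.6783) / [0.6783(1 − 0.86)] ≈ 2.9134
Total items = 2.9134 × 25 = 72.84, rounded up to 73.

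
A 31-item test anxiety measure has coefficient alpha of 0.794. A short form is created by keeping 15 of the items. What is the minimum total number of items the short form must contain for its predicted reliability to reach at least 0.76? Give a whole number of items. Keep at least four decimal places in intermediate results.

26

First, r for the 15-item form: n = 15/31 = 0.4839, so r_15 = 0.4839·0.794/(1 + (0.4839 − 1)·0.794) = 0.6510
Then solve for n' with r_old = 0.6510, r_target = 0.76: n' = 0.76(1 − 0.6510)/[0.6510(1 − 0.76)] = 1.6976
Items = 1.6976 × 15 ≈ 25.46 → 26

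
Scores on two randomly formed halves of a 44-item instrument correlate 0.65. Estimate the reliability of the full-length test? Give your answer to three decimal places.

0.788

Each half is half the length of the full test, so the full test is n = 2 times a half.
r_full = 2r_hh / (1 + r_hh) = 2 × 0.65 / (1 + 0.65)
       = 1.3000 / 1.6500 = 0.7879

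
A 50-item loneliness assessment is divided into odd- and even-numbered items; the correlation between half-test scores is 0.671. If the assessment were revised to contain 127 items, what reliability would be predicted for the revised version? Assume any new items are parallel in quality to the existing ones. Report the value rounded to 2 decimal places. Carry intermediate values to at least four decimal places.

Spearman-Brown correction (n = 2): r_full = 2·0.671/(1 + 0.671) = 0.8031
Length factor from 50 to 127 items: n = 127/50 = 2.5400
r_new = n·r_full / (1 + (n − 1)·r_full) = 2.0399 / 2.2368 ≈ 0.9120

0.91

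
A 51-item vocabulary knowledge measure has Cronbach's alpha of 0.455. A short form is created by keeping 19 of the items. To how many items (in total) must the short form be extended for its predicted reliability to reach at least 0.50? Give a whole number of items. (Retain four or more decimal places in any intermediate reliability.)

First, r for the 19-item form: n = 19/51 = 0.3725, so r_19 = 0.3725·0.455/(1 + (0.3725 − 1)·0.455) = 0.2372
Length factor from the short form to reach 0.50: n' = 0.50(1 − 0.2372) / [0.2372(1 − 0.50)] ≈ 3.2159
Items = 3.2159 × 19 ≈ 61.10 → 62

62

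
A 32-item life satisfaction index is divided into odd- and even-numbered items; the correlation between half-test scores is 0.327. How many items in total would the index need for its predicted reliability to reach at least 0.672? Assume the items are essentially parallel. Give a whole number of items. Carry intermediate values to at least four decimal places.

r_full = 2(0.327)/(1 + 0.327) = 0.4928
n = r_tgt(1 − r_full) / [r_full(1 − r_tgt)] = 0.672 × 0.5072 / (0.4928 × 0.328) ≈ 2.1086
Items = 2.1086 × 32 ≈ 67.48 → 68

68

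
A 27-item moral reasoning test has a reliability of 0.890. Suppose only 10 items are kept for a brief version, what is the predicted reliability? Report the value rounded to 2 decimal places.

0.75

n = 10/27 = 0.3704
r_new = 0.3704·0.890 / [1 + (0.3704 − 1)·0.890]
     = 0.3297 / 0.4397 = 0.7498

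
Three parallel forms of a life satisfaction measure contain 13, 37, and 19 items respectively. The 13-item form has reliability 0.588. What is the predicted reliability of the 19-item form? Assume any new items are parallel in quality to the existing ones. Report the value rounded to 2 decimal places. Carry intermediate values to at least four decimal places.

Only the ratio of lengths matters: n = 19/13 = 1.4615
r_{19} = n·r / (1 + (n − 1)·r) = 0.8594 / 1.2714 ≈ 0.6759

0.68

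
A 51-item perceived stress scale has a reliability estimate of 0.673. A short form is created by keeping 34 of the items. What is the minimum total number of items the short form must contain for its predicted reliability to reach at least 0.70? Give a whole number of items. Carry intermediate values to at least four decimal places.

58

Short-form reliability: n = 34/51 = 0.6667; r_34 = n·r/(1+(n−1)r) ≈ 0.5784
Then solve for n' with r_old = 0.5784, r_target = 0.70: n' = 0.70(1 − 0.5784)/[0.5784(1 − 0.70)] = 1.7008
Items = 1.7008 × 34 ≈ 57.83 → 58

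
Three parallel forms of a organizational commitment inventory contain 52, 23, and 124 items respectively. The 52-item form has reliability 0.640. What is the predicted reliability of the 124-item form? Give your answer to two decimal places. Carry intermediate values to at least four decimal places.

0.81

The 23-item form is not needed; work directly from the 52-item form with n = 124/52 = 2.3846.
r_{124} = n·r / (1 + (n − 1)·r) = 1.5261 / 1.8861 ≈ 0.8091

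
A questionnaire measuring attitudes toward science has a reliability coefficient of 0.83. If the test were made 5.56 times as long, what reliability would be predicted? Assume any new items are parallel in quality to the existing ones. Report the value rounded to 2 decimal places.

0.96

r_new = (5.56 × 0.83) / (1 + (5.56 − 1) × 0.83)
r_new = 4.6148 / 4.7848 ≈ 0.9645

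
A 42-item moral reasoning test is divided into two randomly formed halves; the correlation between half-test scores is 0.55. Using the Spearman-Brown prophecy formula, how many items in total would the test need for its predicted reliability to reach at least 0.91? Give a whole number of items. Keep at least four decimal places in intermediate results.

174

Corrected full-test reliability: r_full = 2 × 0.55 / (1 + 0.55) ≈ 0.7097
Solve Spearman-Brown for n: n = 0.91(1 − 0.7097) / [0.7097(1 − 0.91)] = 4.1359
Required items = 4.1359 × 42 = 173.71, so 174 items.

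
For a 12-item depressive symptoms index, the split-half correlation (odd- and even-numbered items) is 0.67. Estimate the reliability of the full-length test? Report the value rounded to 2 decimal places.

The full test is twice the length of either half (n = 2).
r_full = 2r_hh / (1 + r_hh) = 2 × 0.67 / (1 + 0.67)
r_full = 1.3400 / 1.6700 ≈ 0.8024

0.80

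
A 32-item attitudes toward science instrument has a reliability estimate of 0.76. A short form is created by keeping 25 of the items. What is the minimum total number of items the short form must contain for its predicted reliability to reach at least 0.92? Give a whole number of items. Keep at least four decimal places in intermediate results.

First, r for the 25-item form: n = 25/32 = 0.7812, so r_25 = 0.7812·0.76/(1 + (0.7812 − 1)·0.76) = 0.7121
Length factor from the short form to reach 0.92: n' = 0.92(1 − 0.7121) / [0.7121(1 − 0.92)] ≈ 4.6494
Items = 4.6494 × 25 ≈ 116.23 → 117

117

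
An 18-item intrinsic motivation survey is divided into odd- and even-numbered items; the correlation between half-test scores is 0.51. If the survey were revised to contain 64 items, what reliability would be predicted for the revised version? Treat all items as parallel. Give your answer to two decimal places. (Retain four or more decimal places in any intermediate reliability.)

0.88

Full-test reliability from the split-half r: r_full = 2(0.51)/(1 + 0.51) = 0.6755
Length factor from 18 to 64 items: n = 64/18 = 3.5556
r_new = n·r_full / (1 + (n − 1)·r_full) = 2.4018 / 2.7263 ≈ 0.8810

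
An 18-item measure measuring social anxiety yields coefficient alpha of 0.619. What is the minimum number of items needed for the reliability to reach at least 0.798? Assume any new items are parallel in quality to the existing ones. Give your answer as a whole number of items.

Invert Spearman-Brown to solve for n:
n = r_target (1 − r_old) / [ r_old (1 − r_target) ]
n = 0.798 × (1 − 0.619) / [ 0.619 × (1 − 0.798) ]
n = 0.304038 / 0.125038 ≈ 2.4316
Items needed = n × 18 = 2.4316 × 18 ≈ 43.77 → round up to 44

44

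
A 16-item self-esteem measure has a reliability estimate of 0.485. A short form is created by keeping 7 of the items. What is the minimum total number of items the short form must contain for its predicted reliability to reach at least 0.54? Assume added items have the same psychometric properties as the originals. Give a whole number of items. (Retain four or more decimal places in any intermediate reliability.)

Short-form reliability: n = 7/16 = 0.4375; r_7 = n·r/(1+(n−1)r) ≈ 0.2918
Then solve for n' with r_old = 0.2918, r_target = 0.54: n' = 0.54(1 − 0.2918)/[0.2918(1 − 0.54)] = 2.8491
Items = 2.8491 × 7 ≈ 19.94 → 20

20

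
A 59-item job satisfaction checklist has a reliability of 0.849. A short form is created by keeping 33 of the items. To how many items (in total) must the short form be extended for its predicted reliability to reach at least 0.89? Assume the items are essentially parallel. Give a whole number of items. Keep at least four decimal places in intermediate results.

85

Short-form reliability: n = 33/59 = 0.5593; r_33 = n·r/(1+(n−1)r) ≈ 0.7587
Length factor from the short form to reach 0.89: n' = 0.89(1 − 0.7587) / [0.7587(1 − 0.89)] ≈ 2.5733
Items = 2.5733 × 33 ≈ 84.92 → 85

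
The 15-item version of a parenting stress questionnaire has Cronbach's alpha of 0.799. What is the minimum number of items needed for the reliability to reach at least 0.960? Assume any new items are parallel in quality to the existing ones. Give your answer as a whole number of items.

91

n = 0.960 × (1 − 0.799) / [ 0.799 × (1 − 0.960) ]
  = 0.192960 / 0.031960 = 6.0375
6.0375 × 15 = 90.56 → 91 items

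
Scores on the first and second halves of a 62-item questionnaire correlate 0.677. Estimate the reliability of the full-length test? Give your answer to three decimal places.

Apply the Spearman-Brown correction with n = 2:
r_full = 2r_hh / (1 + r_hh) = 2 × 0.677 / (1 + 0.677)
       = 1.3540 / 1.6770 = 0.8074

0.807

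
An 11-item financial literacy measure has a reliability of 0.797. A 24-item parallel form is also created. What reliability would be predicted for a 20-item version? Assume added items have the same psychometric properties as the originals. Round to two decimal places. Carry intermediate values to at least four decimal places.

0.88

Only the ratio of lengths matters: n = 20/11 = 1.8182
r_{20} = n·r / (1 + (n − 1)·r) = 1.4491 / 1.6521 ≈ 0.8771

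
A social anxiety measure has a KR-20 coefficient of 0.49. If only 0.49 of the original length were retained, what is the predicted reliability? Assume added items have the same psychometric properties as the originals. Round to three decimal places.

Apply the Spearman-Brown prophecy formula, r' = nr / [1 + (n − 1)r]:
r_new = 0.49·0.49 / [1 + (0.49 − 1)·0.49]
     = 0.2401 / 0.7501 = 0.3201

0.320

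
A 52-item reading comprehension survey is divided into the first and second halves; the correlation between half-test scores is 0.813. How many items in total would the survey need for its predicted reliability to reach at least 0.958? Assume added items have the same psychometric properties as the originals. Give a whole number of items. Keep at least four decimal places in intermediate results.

Corrected full-test reliability: r_full = 2 × 0.813 / (1 + 0.813) ≈ 0.8969
n = r_tgt(1 − r_full) / [r_full(1 − r_tgt)] = 0.958 × 0.1031 / (0.8969 × 0.042) ≈ 2.6220
Items = 2.6220 × 52 ≈ 136.34 → 137

137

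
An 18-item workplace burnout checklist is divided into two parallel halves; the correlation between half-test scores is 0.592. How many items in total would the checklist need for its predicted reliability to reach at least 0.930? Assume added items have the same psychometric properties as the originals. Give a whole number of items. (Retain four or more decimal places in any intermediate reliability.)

r_full = 2(0.592)/(1 + 0.592) = 0.7437
n = r_tgt(1 − r_full) / [r_full(1 − r_tgt)] = 0.930 × 0.2563 / (0.7437 × 0.070) ≈ 4.5786
Required items = 4.5786 × 18 = 82.41, so 83 items.

83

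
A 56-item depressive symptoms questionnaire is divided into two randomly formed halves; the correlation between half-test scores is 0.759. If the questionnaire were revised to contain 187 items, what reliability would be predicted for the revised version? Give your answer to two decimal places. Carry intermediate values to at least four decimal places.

Full-test reliability from the split-half r: r_full = 2(0.759)/(1 + 0.759) = 0.8630
Then adjust to 187 items: n = 187/56 = 3.3393
r_new = n·r_full / (1 + (n − 1)·r_full) = 2.8818 / 3.0188 ≈ 0.9546

0.95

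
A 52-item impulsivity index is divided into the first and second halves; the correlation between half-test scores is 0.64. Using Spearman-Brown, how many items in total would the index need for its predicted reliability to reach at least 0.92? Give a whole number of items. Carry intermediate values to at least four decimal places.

Corrected full-test reliability: r_full = 2 × 0.64 / (1 + 0.64) ≈ 0.7805
Solve Spearman-Brown for n: n = 0.92(1 − 0.7805) / [0.7805(1 − 0.92)] = 3.2341
Required items = 3.2341 × 52 = 168.17, so 169 items.

169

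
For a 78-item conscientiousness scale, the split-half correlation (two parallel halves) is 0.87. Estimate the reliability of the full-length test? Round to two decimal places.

Each half is half the length of the full test, so the full test is n = 2 times a half.
r_full = 2(0.87) / (1 + 0.87)
r_full = 1.7400 / 1.8700 ≈ 0.9305

0.93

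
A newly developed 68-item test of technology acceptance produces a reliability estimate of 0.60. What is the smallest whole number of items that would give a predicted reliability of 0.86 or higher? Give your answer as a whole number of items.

Spearman-Brown solved for the length factor n:
n = r*(1 − r) / [ r (1 − r*) ]
n = 0.86 × (1 − 0.60) / [ 0.60 × (1 − 0.86) ]
n = 0.3440 / 0.0840 ≈ 4.0952
Items needed = n × 68 = 4.0952 × 68 ≈ 278.47 → round up to 279

279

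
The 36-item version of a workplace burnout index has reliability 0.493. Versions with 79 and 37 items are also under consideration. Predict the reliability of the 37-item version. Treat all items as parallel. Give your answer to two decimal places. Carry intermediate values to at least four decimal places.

0.50

The 79-item form is not needed; work directly from the 36-item form with n = 37/36 = 1.0278.
r_{37} = n·r / (1 + (n − 1)·r) = 0.5067 / 1.0137 ≈ 0.4999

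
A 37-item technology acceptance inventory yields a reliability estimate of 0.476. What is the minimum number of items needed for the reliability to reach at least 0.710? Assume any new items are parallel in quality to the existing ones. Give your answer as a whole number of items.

Invert Spearman-Brown to solve for n:
n = r_target (1 − r_old) / [ r_old (1 − r_target) ]
n = 0.710 × (1 − 0.476) / [ 0.476 × (1 − 0.710) ]
n = 0.372040 / 0.138040 ≈ 2.6952
So the test needs 2.6952 × 37 ≈ 99.72 items; rounding up, 100.

100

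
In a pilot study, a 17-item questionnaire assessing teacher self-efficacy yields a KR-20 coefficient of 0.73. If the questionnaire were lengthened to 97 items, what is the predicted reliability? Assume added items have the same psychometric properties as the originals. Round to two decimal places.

Length ratio n = 97/17 = 5.7059
r_new = (5.7059 × 0.73) / (1 + (5.7059 − 1) × 0.73)
r_new = 4.1653 / 4.4353 ≈ 0.9391

0.94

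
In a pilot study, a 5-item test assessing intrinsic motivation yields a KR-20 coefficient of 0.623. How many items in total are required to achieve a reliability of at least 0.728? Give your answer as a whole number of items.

9

Rearranging the Spearman-Brown formula for n,
n = r_target (1 − r_old) / [ r_old (1 − r_target) ]
n = 0.728 × (1 − 0.623) / [ 0.623 × (1 − 0.728) ]
n = 0.274456 / 0.169456 ≈ 1.6196
So the test needs 1.6196 × 5 ≈ 8.10 items; rounding up, 9.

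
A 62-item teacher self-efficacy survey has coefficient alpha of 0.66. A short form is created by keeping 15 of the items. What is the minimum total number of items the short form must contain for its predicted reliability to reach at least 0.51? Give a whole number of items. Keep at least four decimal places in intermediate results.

First, r for the 15-item form: n = 15/62 = 0.2419, so r_15 = 0.2419·0.66/(1 + (0.2419 − 1)·0.66) = 0.3195
Length factor from the short form to reach 0.51: n' = 0.51(1 − 0.3195) / [0.3195(1 − 0.51)] ≈ 2.2168
Total items = 2.2168 × 15 = 33.25, rounded up to 34.

34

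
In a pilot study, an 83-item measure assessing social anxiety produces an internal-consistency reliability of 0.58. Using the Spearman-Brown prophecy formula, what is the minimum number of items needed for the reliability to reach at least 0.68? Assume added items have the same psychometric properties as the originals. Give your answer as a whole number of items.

Rearranging the Spearman-Brown formula for n,
n = r_target (1 − r_old) / [ r_old (1 − r_target) ]
n = 0.68(1 − 0.58) / [0.58(1 − 0.68)]
  = 0.2856 / 0.1856 = 1.5388
So the test needs 1.5388 × 83 ≈ 127.72 items; rounding up, 128.

128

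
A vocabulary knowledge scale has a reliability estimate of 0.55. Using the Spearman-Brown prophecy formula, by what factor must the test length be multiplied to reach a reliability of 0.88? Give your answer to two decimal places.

6.00

n = [0.88 × 0.45] / [0.55 × 0.12]
  = 0.3960 / 0.0660 = 6.0000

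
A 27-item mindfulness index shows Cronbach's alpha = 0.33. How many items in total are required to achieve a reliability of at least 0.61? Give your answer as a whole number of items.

Spearman-Brown solved for the length factor n:
n = r_target (1 − r_old) / [ r_old (1 − r_target) ]
n = 0.61(1 − 0.33) / [0.33(1 − 0.61)]
  = 0.4087 / 0.1287 = 3.1756
Items needed = n × 27 = 3.1756 × 27 ≈ 85.74 → round up to 86

86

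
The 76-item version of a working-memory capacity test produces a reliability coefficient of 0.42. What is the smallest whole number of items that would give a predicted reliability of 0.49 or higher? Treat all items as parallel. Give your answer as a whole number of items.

Rearranging the Spearman-Brown formula for n,
n = r*(1 − r) / [ r (1 − r*) ]
n = 0.49(1 − 0.42) / [0.42(1 − 0.49)]
  = 0.2842 / 0.2142 = 1.3268
Items needed = n × 76 = 1.3268 × 76 ≈ 100.84 → round up to 101

101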